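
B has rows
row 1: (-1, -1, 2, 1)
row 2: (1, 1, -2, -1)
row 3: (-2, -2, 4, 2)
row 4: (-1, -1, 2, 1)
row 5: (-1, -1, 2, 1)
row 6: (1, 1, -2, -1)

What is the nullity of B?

Row reduce to echelon form.
R2 ← R2 + R1: [0, 0, 0, 0]
R3 ← R3 − (2)·R1: [0, 0, 0, 0]
R4 ← R4 − R1: [0, 0, 0, 0]
R5 ← R5 − R1: [0, 0, 0, 0]
R6 ← R6 + R1: [0, 0, 0, 0]
1 nonzero row, so rank(B) = 1.
B has 4 columns; by rank–nullity, nullity = 4 − 1 = 3.

3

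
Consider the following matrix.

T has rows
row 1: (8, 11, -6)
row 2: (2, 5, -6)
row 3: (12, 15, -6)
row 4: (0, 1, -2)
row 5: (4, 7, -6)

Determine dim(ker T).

Row reduce to echelon form.
R2 ← R2 − (1/4)·R1: [0, 9/4, -9/2]
R3 ← R3 − (3/2)·R1: [0, -3/2, 3]
R5 ← R5 − (1/2)·R1: [0, 3/2, -3]
R3 ← R3 + (2/3)·R2: [0, 0, 0]
R4 ← R4 − (4/9)·R2: [0, 0, 0]
R5 ← R5 − (2/3)·R2: [0, 0, 0]
2 nonzero rows, so rank(T) = 2.
T has 3 columns; by rank–nullity, nullity = 3 − 2 = 1.

1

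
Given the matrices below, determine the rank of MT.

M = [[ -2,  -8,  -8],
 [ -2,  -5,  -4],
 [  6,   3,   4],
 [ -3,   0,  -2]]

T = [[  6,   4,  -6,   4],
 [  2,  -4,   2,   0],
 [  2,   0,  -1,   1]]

2

First compute MT:
[[-44,  24,   4, -16],
 [-30,  12,   6, -12],
 [ 50,  12, -34,  28],
 [-22, -12,  20, -14]]
Now row reduce the product.
R2 ← R2 − (15/22)·R1: [0, -48/11, 36/11, -12/11]
R3 ← R3 + (25/22)·R1: [0, 432/11, -324/11, 108/11]
R4 ← R4 − (1/2)·R1: [0, -24, 18, -6]
R3 ← R3 + (9)·R2: [0, 0, 0, 0]
R4 ← R4 − (11/2)·R2: [0, 0, 0, 0]
2 nonzero rows, so rank(MT) = 2.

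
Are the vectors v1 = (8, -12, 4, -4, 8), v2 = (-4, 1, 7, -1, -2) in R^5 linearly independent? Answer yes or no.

yes

Form the matrix with these vectors as rows and row reduce.
R2 ← R2 + (1/2)·R1: [0, -5, 9, -3, 2]
2 nonzero rows, so the 2 vectors span a space of dimension 2.
Since 2 = 2, the vectors are linearly independent.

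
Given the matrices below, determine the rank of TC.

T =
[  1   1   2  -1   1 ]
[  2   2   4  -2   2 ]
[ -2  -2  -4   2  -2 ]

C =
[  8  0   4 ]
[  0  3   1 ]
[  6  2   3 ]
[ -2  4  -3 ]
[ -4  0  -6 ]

1

First compute TC:
[[ 18,   3,   8],
 [ 36,   6,  16],
 [-36,  -6, -16]]
Now row reduce the product.
R2 ← R2 − (2)·R1: [0, 0, 0]
R3 ← R3 + (2)·R1: [0, 0, 0]
1 nonzero row, so rank(TC) = 1.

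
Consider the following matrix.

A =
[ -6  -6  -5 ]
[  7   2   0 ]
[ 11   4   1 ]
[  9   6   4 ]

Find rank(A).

Row reduce to echelon form.
R2 ← R2 + (7/6)·R1: [0, -5, -35/6]
R3 ← R3 + (11/6)·R1: [0, -7, -49/6]
R4 ← R4 + (3/2)·R1: [0, -3, -7/2]
R3 ← R3 − (7/5)·R2: [0, 0, 0]
R4 ← R4 − (3/5)·R2: [0, 0, 0]
Echelon form has 2 nonzero rows, so rank(A) = 2.

2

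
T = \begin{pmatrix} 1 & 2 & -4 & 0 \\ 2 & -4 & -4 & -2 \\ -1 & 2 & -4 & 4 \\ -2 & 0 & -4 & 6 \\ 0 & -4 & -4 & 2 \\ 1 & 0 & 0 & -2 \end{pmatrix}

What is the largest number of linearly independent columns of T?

3

Row reduce to echelon form.
R2 ← R2 − (2)·R1: [0, -8, 4, -2]
R3 ← R3 + R1: [0, 4, -8, 4]
R4 ← R4 + (2)·R1: [0, 4, -12, 6]
R6 ← R6 − R1: [0, -2, 4, -2]
R3 ← R3 + (1/2)·R2: [0, 0, -6, 3]
R4 ← R4 + (1/2)·R2: [0, 0, -10, 5]
R5 ← R5 − (1/2)·R2: [0, 0, -6, 3]
R6 ← R6 − (1/4)·R2: [0, 0, 3, -3/2]
R4 ← R4 − (5/3)·R3: [0, 0, 0, 0]
R5 ← R5 − R3: [0, 0, 0, 0]
R6 ← R6 + (1/2)·R3: [0, 0, 0, 0]
Echelon form has 3 nonzero rows, so rank(T) = 3.
The rank gives the maximum number of linearly independent columns: 3.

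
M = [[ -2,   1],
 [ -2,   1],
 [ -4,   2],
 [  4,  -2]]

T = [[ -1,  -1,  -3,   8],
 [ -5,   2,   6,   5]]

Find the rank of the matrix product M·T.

1

First compute MT:
[[ -3,   4,  12, -11],
 [ -3,   4,  12, -11],
 [ -6,   8,  24, -22],
 [  6,  -8, -24,  22]]
Now row reduce the product.
R2 ← R2 − R1: [0, 0, 0, 0]
R3 ← R3 − (2)·R1: [0, 0, 0, 0]
R4 ← R4 + (2)·R1: [0, 0, 0, 0]
1 nonzero row, so rank(MT) = 1.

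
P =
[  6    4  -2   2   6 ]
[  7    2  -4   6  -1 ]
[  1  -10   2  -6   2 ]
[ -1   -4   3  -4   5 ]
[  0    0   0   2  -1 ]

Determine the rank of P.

4

Row reduce to echelon form.
R2 ← R2 − (7/6)·R1: [0, -8/3, -5/3, 11/3, -8]
R3 ← R3 − (1/6)·R1: [0, -32/3, 7/3, -19/3, 1]
R4 ← R4 + (1/6)·R1: [0, -10/3, 8/3, -11/3, 6]
R3 ← R3 − (4)·R2: [0, 0, 9, -21, 33]
R4 ← R4 − (5/4)·R2: [0, 0, 19/4, -33/4, 16]
R4 ← R4 − (19/36)·R3: [0, 0, 0, 17/6, -17/12]
R5 ← R5 − (12/17)·R4: [0, 0, 0, 0, 0]
Echelon form has 4 nonzero rows, so rank(P) = 4.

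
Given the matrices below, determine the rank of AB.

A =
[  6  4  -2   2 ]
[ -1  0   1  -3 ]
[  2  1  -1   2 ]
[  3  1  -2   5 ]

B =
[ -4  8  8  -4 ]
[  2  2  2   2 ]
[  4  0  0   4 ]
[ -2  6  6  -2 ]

First compute AB:
[[-28,  68,  68, -28],
 [ 14, -26, -26,  14],
 [-14,  30,  30, -14],
 [-28,  56,  56, -28]]
Now row reduce the product.
R2 ← R2 + (1/2)·R1: [0, 8, 8, 0]
R3 ← R3 − (1/2)·R1: [0, -4, -4, 0]
R4 ← R4 − R1: [0, -12, -12, 0]
R3 ← R3 + (1/2)·R2: [0, 0, 0, 0]
R4 ← R4 + (3/2)·R2: [0, 0, 0, 0]
2 nonzero rows, so rank(AB) = 2.

2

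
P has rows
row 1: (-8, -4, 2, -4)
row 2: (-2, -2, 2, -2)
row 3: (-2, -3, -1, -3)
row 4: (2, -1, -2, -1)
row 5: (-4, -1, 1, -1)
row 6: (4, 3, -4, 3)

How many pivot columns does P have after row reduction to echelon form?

3

Row reduce to echelon form.
R2 ← R2 − (1/4)·R1: [0, -1, 3/2, -1]
R3 ← R3 − (1/4)·R1: [0, -2, -3/2, -2]
R4 ← R4 + (1/4)·R1: [0, -2, -3/2, -2]
R5 ← R5 − (1/2)·R1: [0, 1, 0, 1]
R6 ← R6 + (1/2)·R1: [0, 1, -3, 1]
R3 ← R3 − (2)·R2: [0, 0, -9/2, 0]
R4 ← R4 − (2)·R2: [0, 0, -9/2, 0]
R5 ← R5 + R2: [0, 0, 3/2, 0]
R6 ← R6 + R2: [0, 0, -3/2, 0]
R4 ← R4 − R3: [0, 0, 0, 0]
R5 ← R5 + (1/3)·R3: [0, 0, 0, 0]
R6 ← R6 − (1/3)·R3: [0, 0, 0, 0]
Echelon form has 3 nonzero rows, so rank(P) = 3.
Each nonzero row contributes one pivot column: 3 pivot columns.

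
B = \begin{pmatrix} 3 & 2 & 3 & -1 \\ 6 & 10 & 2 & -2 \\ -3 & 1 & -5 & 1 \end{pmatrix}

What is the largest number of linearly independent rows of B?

Row reduce to echelon form.
R2 ← R2 − (2)·R1: [0, 6, -4, 0]
R3 ← R3 + R1: [0, 3, -2, 0]
R3 ← R3 − (1/2)·R2: [0, 0, 0, 0]
Echelon form has 2 nonzero rows, so rank(B) = 2.
The rank gives the maximum number of linearly independent rows: 2.

2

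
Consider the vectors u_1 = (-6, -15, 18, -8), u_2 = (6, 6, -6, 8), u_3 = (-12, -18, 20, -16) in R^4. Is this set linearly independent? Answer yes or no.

Form the matrix with these vectors as rows and row reduce.
R2 ← R2 + R1: [0, -9, 12, 0]
R3 ← R3 − (2)·R1: [0, 12, -16, 0]
R3 ← R3 + (4/3)·R2: [0, 0, 0, 0]
2 nonzero rows, so the 3 vectors span a space of dimension 2.
Since 2 < 3, the vectors are linearly dependent.

no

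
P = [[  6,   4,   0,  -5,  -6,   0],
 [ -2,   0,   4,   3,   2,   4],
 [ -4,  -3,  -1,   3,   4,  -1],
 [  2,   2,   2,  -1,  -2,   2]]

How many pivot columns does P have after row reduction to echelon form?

2

Row reduce to echelon form.
R2 ← R2 + (1/3)·R1: [0, 4/3, 4, 4/3, 0, 4]
R3 ← R3 + (2/3)·R1: [0, -1/3, -1, -1/3, 0, -1]
R4 ← R4 − (1/3)·R1: [0, 2/3, 2, 2/3, 0, 2]
R3 ← R3 + (1/4)·R2: [0, 0, 0, 0, 0, 0]
R4 ← R4 − (1/2)·R2: [0, 0, 0, 0, 0, 0]
Echelon form has 2 nonzero rows, so rank(P) = 2.
Each nonzero row contributes one pivot column: 2 pivot columns.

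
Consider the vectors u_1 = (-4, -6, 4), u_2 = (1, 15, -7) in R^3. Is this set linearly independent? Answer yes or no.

Form the matrix with these vectors as rows and row reduce.
R2 ← R2 + (1/4)·R1: [0, 27/2, -6]
2 nonzero rows, so the 2 vectors span a space of dimension 2.
Since 2 = 2, the vectors are linearly independent.

yes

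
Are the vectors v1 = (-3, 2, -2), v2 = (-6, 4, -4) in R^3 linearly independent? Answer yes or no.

Form the matrix with these vectors as rows and row reduce.
R2 ← R2 − (2)·R1: [0, 0, 0]
1 nonzero row, so the 2 vectors span a space of dimension 1.
Since 1 < 2, the vectors are linearly dependent.

no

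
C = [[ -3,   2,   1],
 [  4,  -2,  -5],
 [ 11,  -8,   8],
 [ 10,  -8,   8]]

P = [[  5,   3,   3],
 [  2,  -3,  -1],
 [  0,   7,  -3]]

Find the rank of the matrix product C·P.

3

First compute CP:
[[-11,  -8, -14],
 [ 16, -17,  29],
 [ 39, 113,  17],
 [ 34, 110,  14]]
Now row reduce the product.
R2 ← R2 + (16/11)·R1: [0, -315/11, 95/11]
R3 ← R3 + (39/11)·R1: [0, 931/11, -359/11]
R4 ← R4 + (34/11)·R1: [0, 938/11, -322/11]
R3 ← R3 + (133/45)·R2: [0, 0, -64/9]
R4 ← R4 + (134/45)·R2: [0, 0, -32/9]
R4 ← R4 − (1/2)·R3: [0, 0, 0]
3 nonzero rows, so rank(CP) = 3.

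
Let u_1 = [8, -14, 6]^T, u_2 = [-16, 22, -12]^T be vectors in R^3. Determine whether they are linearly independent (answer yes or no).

yes

Form the matrix with these vectors as rows and row reduce.
R2 ← R2 + (2)·R1: [0, -6, 0]
2 nonzero rows, so the 2 vectors span a space of dimension 2.
Since 2 = 2, the vectors are linearly independent.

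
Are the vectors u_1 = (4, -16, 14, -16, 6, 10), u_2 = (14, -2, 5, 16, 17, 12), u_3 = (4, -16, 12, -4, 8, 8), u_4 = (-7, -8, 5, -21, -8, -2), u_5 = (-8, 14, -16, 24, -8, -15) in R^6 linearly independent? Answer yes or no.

no

Form the matrix with these vectors as rows and row reduce.
R2 ← R2 − (7/2)·R1: [0, 54, -44, 72, -4, -23]
R3 ← R3 − R1: [0, 0, -2, 12, 2, -2]
R4 ← R4 + (7/4)·R1: [0, -36, 59/2, -49, 5/2, 31/2]
R5 ← R5 + (2)·R1: [0, -18, 12, -8, 4, 5]
R4 ← R4 + (2/3)·R2: [0, 0, 1/6, -1, -1/6, 1/6]
R5 ← R5 + (1/3)·R2: [0, 0, -8/3, 16, 8/3, -8/3]
R4 ← R4 + (1/12)·R3: [0, 0, 0, 0, 0, 0]
R5 ← R5 − (4/3)·R3: [0, 0, 0, 0, 0, 0]
3 nonzero rows, so the 5 vectors span a space of dimension 3.
Since 3 < 5, the vectors are linearly dependent.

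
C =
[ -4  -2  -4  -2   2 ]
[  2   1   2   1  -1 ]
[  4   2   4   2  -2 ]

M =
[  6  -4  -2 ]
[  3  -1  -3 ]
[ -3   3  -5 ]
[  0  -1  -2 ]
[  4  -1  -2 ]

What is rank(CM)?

1

First compute CM:
[[-10,   6,  34],
 [  5,  -3, -17],
 [ 10,  -6, -34]]
Now row reduce the product.
R2 ← R2 + (1/2)·R1: [0, 0, 0]
R3 ← R3 + R1: [0, 0, 0]
1 nonzero row, so rank(CM) = 1.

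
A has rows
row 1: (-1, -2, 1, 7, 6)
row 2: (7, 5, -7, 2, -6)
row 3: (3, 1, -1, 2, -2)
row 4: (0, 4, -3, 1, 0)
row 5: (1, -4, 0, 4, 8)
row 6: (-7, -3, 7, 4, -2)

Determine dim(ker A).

Row reduce to echelon form.
R2 ← R2 + (7)·R1: [0, -9, 0, 51, 36]
R3 ← R3 + (3)·R1: [0, -5, 2, 23, 16]
R5 ← R5 + R1: [0, -6, 1, 11, 14]
R6 ← R6 − (7)·R1: [0, 11, 0, -45, -44]
R3 ← R3 − (5/9)·R2: [0, 0, 2, -16/3, -4]
R4 ← R4 + (4/9)·R2: [0, 0, -3, 71/3, 16]
R5 ← R5 − (2/3)·R2: [0, 0, 1, -23, -10]
R6 ← R6 + (11/9)·R2: [0, 0, 0, 52/3, 0]
R4 ← R4 + (3/2)·R3: [0, 0, 0, 47/3, 10]
R5 ← R5 − (1/2)·R3: [0, 0, 0, -61/3, -8]
R5 ← R5 + (61/47)·R4: [0, 0, 0, 0, 234/47]
R6 ← R6 − (52/47)·R4: [0, 0, 0, 0, -520/47]
R6 ← R6 + (20/9)·R5: [0, 0, 0, 0, 0]
5 nonzero rows, so rank(A) = 5.
A has 5 columns; by rank–nullity, nullity = 5 − 5 = 0.

0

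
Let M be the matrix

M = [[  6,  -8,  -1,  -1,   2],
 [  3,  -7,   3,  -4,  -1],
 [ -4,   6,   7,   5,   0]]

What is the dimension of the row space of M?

3

Row reduce to echelon form.
R2 ← R2 − (1/2)·R1: [0, -3, 7/2, -7/2, -2]
R3 ← R3 + (2/3)·R1: [0, 2/3, 19/3, 13/3, 4/3]
R3 ← R3 + (2/9)·R2: [0, 0, 64/9, 32/9, 8/9]
Echelon form has 3 nonzero rows, so rank(M) = 3.
The row space has dimension equal to the rank: 3.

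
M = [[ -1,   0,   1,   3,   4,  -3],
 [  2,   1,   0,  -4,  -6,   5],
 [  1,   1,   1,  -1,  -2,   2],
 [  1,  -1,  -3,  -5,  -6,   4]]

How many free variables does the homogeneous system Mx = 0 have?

Row reduce to echelon form.
R2 ← R2 + (2)·R1: [0, 1, 2, 2, 2, -1]
R3 ← R3 + R1: [0, 1, 2, 2, 2, -1]
R4 ← R4 + R1: [0, -1, -2, -2, -2, 1]
R3 ← R3 − R2: [0, 0, 0, 0, 0, 0]
R4 ← R4 + R2: [0, 0, 0, 0, 0, 0]
2 nonzero rows, so rank(M) = 2.
M has 6 columns; by rank–nullity, nullity = 6 − 2 = 4.

4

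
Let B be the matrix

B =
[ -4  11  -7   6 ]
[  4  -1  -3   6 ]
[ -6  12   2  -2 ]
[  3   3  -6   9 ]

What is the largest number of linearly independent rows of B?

3

Row reduce to echelon form.
R2 ← R2 + R1: [0, 10, -10, 12]
R3 ← R3 − (3/2)·R1: [0, -9/2, 25/2, -11]
R4 ← R4 + (3/4)·R1: [0, 45/4, -45/4, 27/2]
R3 ← R3 + (9/20)·R2: [0, 0, 8, -28/5]
R4 ← R4 − (9/8)·R2: [0, 0, 0, 0]
Echelon form has 3 nonzero rows, so rank(B) = 3.
The rank gives the maximum number of linearly independent rows: 3.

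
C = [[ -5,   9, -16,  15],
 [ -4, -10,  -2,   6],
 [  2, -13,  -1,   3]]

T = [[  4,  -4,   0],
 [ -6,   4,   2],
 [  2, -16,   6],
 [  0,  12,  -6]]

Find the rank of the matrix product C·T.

3

First compute CT:
[[-106, 492, -168],
 [ 40,  80, -68],
 [ 84,  -8, -50]]
Now row reduce the product.
R2 ← R2 + (20/53)·R1: [0, 14080/53, -6964/53]
R3 ← R3 + (42/53)·R1: [0, 20240/53, -9706/53]
R3 ← R3 − (23/16)·R2: [0, 0, 23/4]
3 nonzero rows, so rank(CT) = 3.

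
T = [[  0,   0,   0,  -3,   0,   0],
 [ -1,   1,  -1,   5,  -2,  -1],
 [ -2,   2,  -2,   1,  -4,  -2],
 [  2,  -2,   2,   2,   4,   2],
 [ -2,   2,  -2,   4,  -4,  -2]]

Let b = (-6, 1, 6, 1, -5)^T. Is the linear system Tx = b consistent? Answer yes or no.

Row reduce the augmented matrix [T | b].
Swap R1 ↔ R2
R3 ← R3 − (2)·R1: [0, 0, 0, -9, 0, 0, 4]
R4 ← R4 + (2)·R1: [0, 0, 0, 12, 0, 0, 3]
R5 ← R5 − (2)·R1: [0, 0, 0, -6, 0, 0, -7]
R3 ← R3 − (3)·R2: [0, 0, 0, 0, 0, 0, 22]
R4 ← R4 + (4)·R2: [0, 0, 0, 0, 0, 0, -21]
R5 ← R5 − (2)·R2: [0, 0, 0, 0, 0, 0, 5]
R4 ← R4 + (21/22)·R3: [0, 0, 0, 0, 0, 0, 0]
R5 ← R5 − (5/22)·R3: [0, 0, 0, 0, 0, 0, 0]
The echelon form has 3 nonzero rows; the last pivot sits in the augmented column, so rank(T) = 2 but rank([T|b]) = 3.
Since the ranks differ, the system is inconsistent.

no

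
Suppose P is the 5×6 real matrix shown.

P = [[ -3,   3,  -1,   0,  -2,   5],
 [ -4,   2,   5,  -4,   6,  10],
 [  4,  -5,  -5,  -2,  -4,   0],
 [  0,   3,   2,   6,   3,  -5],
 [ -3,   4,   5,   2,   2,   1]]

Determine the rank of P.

5

Row reduce to echelon form.
R2 ← R2 − (4/3)·R1: [0, -2, 19/3, -4, 26/3, 10/3]
R3 ← R3 + (4/3)·R1: [0, -1, -19/3, -2, -20/3, 20/3]
R5 ← R5 − R1: [0, 1, 6, 2, 4, -4]
R3 ← R3 − (1/2)·R2: [0, 0, -19/2, 0, -11, 5]
R4 ← R4 + (3/2)·R2: [0, 0, 23/2, 0, 16, 0]
R5 ← R5 + (1/2)·R2: [0, 0, 55/6, 0, 25/3, -7/3]
R4 ← R4 + (23/19)·R3: [0, 0, 0, 0, 51/19, 115/19]
R5 ← R5 + (55/57)·R3: [0, 0, 0, 0, -130/57, 142/57]
R5 ← R5 + (130/153)·R4: [0, 0, 0, 0, 0, 1168/153]
Echelon form has 5 nonzero rows, so rank(P) = 5.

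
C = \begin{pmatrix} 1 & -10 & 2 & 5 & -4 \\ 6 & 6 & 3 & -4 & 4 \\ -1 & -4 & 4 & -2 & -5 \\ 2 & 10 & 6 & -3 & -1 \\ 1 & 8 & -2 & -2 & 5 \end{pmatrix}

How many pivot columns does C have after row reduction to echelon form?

Row reduce to echelon form.
R2 ← R2 − (6)·R1: [0, 66, -9, -34, 28]
R3 ← R3 + R1: [0, -14, 6, 3, -9]
R4 ← R4 − (2)·R1: [0, 30, 2, -13, 7]
R5 ← R5 − R1: [0, 18, -4, -7, 9]
R3 ← R3 + (7/33)·R2: [0, 0, 45/11, -139/33, -101/33]
R4 ← R4 − (5/11)·R2: [0, 0, 67/11, 27/11, -63/11]
R5 ← R5 − (3/11)·R2: [0, 0, -17/11, 25/11, 15/11]
R4 ← R4 − (67/45)·R3: [0, 0, 0, 1178/135, -158/135]
R5 ← R5 + (17/45)·R3: [0, 0, 0, 92/135, 28/135]
R5 ← R5 − (46/589)·R4: [0, 0, 0, 0, 176/589]
Echelon form has 5 nonzero rows, so rank(C) = 5.
Each nonzero row contributes one pivot column: 5 pivot columns.

5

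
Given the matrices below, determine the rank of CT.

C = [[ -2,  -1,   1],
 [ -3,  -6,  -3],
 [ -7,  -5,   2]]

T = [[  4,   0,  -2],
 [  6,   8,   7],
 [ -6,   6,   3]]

First compute CT:
[[-20,  -2,   0],
 [-30, -66, -45],
 [-70, -28, -15]]
Now row reduce the product.
R2 ← R2 − (3/2)·R1: [0, -63, -45]
R3 ← R3 − (7/2)·R1: [0, -21, -15]
R3 ← R3 − (1/3)·R2: [0, 0, 0]
2 nonzero rows, so rank(CT) = 2.

2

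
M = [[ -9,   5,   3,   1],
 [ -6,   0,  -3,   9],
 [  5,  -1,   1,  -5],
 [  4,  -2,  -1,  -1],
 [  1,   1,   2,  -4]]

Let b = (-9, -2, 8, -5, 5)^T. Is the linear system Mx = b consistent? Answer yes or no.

Row reduce the augmented matrix [M | b].
R2 ← R2 − (2/3)·R1: [0, -10/3, -5, 25/3, 4]
R3 ← R3 + (5/9)·R1: [0, 16/9, 8/3, -40/9, 3]
R4 ← R4 + (4/9)·R1: [0, 2/9, 1/3, -5/9, -9]
R5 ← R5 + (1/9)·R1: [0, 14/9, 7/3, -35/9, 4]
R3 ← R3 + (8/15)·R2: [0, 0, 0, 0, 77/15]
R4 ← R4 + (1/15)·R2: [0, 0, 0, 0, -131/15]
R5 ← R5 + (7/15)·R2: [0, 0, 0, 0, 88/15]
R4 ← R4 + (131/77)·R3: [0, 0, 0, 0, 0]
R5 ← R5 − (8/7)·R3: [0, 0, 0, 0, 0]
The echelon form has 3 nonzero rows; the last pivot sits in the augmented column, so rank(M) = 2 but rank([M|b]) = 3.
Since the ranks differ, the system is inconsistent.

no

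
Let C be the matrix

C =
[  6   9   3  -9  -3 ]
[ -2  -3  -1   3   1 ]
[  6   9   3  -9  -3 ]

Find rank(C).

Row reduce to echelon form.
R2 ← R2 + (1/3)·R1: [0, 0, 0, 0, 0]
R3 ← R3 − R1: [0, 0, 0, 0, 0]
Echelon form has 1 nonzero row, so rank(C) = 1.

1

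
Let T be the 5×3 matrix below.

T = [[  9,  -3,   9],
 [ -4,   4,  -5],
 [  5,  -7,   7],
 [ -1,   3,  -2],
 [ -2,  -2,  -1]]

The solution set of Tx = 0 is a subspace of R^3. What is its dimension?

Row reduce to echelon form.
R2 ← R2 + (4/9)·R1: [0, 8/3, -1]
R3 ← R3 − (5/9)·R1: [0, -16/3, 2]
R4 ← R4 + (1/9)·R1: [0, 8/3, -1]
R5 ← R5 + (2/9)·R1: [0, -8/3, 1]
R3 ← R3 + (2)·R2: [0, 0, 0]
R4 ← R4 − R2: [0, 0, 0]
R5 ← R5 + R2: [0, 0, 0]
2 nonzero rows, so rank(T) = 2.
T has 3 columns; by rank–nullity, nullity = 3 − 2 = 1.

1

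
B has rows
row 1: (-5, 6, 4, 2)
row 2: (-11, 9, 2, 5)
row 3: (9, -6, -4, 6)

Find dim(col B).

Row reduce to echelon form.
R2 ← R2 − (11/5)·R1: [0, -21/5, -34/5, 3/5]
R3 ← R3 + (9/5)·R1: [0, 24/5, 16/5, 48/5]
R3 ← R3 + (8/7)·R2: [0, 0, -32/7, 72/7]
Echelon form has 3 nonzero rows, so rank(B) = 3.
The column space has dimension equal to the rank: 3.

3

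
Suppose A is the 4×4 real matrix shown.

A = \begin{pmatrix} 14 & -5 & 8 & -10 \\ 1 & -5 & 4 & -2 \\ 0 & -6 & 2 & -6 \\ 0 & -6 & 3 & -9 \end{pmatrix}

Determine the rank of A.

4

Row reduce to echelon form.
R2 ← R2 − (1/14)·R1: [0, -65/14, 24/7, -9/7]
R3 ← R3 − (84/65)·R2: [0, 0, -158/65, -282/65]
R4 ← R4 − (84/65)·R2: [0, 0, -93/65, -477/65]
R4 ← R4 − (93/158)·R3: [0, 0, 0, -378/79]
Echelon form has 4 nonzero rows, so rank(A) = 4.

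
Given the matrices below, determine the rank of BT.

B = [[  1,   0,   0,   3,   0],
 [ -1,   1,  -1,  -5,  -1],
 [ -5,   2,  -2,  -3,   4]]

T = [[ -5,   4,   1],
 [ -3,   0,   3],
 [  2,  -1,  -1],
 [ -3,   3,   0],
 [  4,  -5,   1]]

First compute BT:
[[-14,  13,   1],
 [ 11, -13,   2],
 [ 40, -47,   7]]
Now row reduce the product.
R2 ← R2 + (11/14)·R1: [0, -39/14, 39/14]
R3 ← R3 + (20/7)·R1: [0, -69/7, 69/7]
R3 ← R3 − (46/13)·R2: [0, 0, 0]
2 nonzero rows, so rank(BT) = 2.

2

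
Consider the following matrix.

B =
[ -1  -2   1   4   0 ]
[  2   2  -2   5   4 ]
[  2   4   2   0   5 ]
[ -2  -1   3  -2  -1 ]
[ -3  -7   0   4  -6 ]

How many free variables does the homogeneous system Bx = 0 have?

1

Row reduce to echelon form.
R2 ← R2 + (2)·R1: [0, -2, 0, 13, 4]
R3 ← R3 + (2)·R1: [0, 0, 4, 8, 5]
R4 ← R4 − (2)·R1: [0, 3, 1, -10, -1]
R5 ← R5 − (3)·R1: [0, -1, -3, -8, -6]
R4 ← R4 + (3/2)·R2: [0, 0, 1, 19/2, 5]
R5 ← R5 − (1/2)·R2: [0, 0, -3, -29/2, -8]
R4 ← R4 − (1/4)·R3: [0, 0, 0, 15/2, 15/4]
R5 ← R5 + (3/4)·R3: [0, 0, 0, -17/2, -17/4]
R5 ← R5 + (17/15)·R4: [0, 0, 0, 0, 0]
4 nonzero rows, so rank(B) = 4.
B has 5 columns; by rank–nullity, nullity = 5 − 4 = 1.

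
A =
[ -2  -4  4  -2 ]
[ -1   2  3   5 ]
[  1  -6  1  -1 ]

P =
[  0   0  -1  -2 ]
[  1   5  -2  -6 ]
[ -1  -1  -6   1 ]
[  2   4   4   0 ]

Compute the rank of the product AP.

3

First compute AP:
[[-12, -32, -22,  32],
 [  9,  27,  -1,  -7],
 [ -9, -35,   1,  35]]
Now row reduce the product.
R2 ← R2 + (3/4)·R1: [0, 3, -35/2, 17]
R3 ← R3 − (3/4)·R1: [0, -11, 35/2, 11]
R3 ← R3 + (11/3)·R2: [0, 0, -140/3, 220/3]
3 nonzero rows, so rank(AP) = 3.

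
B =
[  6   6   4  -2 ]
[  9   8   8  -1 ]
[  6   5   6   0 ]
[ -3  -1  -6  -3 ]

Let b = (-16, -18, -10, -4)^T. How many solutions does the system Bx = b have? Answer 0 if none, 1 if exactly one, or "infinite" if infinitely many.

Row reduce the augmented matrix [B | b].
R2 ← R2 − (3/2)·R1: [0, -1, 2, 2, 6]
R3 ← R3 − R1: [0, -1, 2, 2, 6]
R4 ← R4 + (1/2)·R1: [0, 2, -4, -4, -12]
R3 ← R3 − R2: [0, 0, 0, 0, 0]
R4 ← R4 + (2)·R2: [0, 0, 0, 0, 0]
The echelon form has 2 nonzero rows, and every pivot lies in the first 4 columns, so rank(B) = rank([B|b]) = 2.
The system is consistent.
rank = 2 < 4 unknowns, so there are infinitely many solutions.

infinite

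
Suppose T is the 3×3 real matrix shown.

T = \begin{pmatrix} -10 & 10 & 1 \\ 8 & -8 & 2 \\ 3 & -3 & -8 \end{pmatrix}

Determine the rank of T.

2

Row reduce to echelon form.
R2 ← R2 + (4/5)·R1: [0, 0, 14/5]
R3 ← R3 + (3/10)·R1: [0, 0, -77/10]
R3 ← R3 + (11/4)·R2: [0, 0, 0]
Echelon form has 2 nonzero rows, so rank(T) = 2.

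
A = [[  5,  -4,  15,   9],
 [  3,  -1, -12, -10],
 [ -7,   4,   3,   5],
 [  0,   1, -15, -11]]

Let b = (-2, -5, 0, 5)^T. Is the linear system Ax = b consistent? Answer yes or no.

no

Row reduce the augmented matrix [A | b].
R2 ← R2 − (3/5)·R1: [0, 7/5, -21, -77/5, -19/5]
R3 ← R3 + (7/5)·R1: [0, -8/5, 24, 88/5, -14/5]
R3 ← R3 + (8/7)·R2: [0, 0, 0, 0, -50/7]
R4 ← R4 − (5/7)·R2: [0, 0, 0, 0, 54/7]
R4 ← R4 + (27/25)·R3: [0, 0, 0, 0, 0]
The echelon form has 3 nonzero rows; the last pivot sits in the augmented column, so rank(A) = 2 but rank([A|b]) = 3.
Since the ranks differ, the system is inconsistent.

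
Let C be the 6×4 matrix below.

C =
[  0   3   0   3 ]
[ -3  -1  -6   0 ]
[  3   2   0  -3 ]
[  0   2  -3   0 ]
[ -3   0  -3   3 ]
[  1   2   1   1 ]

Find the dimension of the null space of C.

1

Row reduce to echelon form.
Swap R1 ↔ R2
R3 ← R3 + R1: [0, 1, -6, -3]
R5 ← R5 − R1: [0, 1, 3, 3]
R6 ← R6 + (1/3)·R1: [0, 5/3, -1, 1]
R3 ← R3 − (1/3)·R2: [0, 0, -6, -4]
R4 ← R4 − (2/3)·R2: [0, 0, -3, -2]
R5 ← R5 − (1/3)·R2: [0, 0, 3, 2]
R6 ← R6 − (5/9)·R2: [0, 0, -1, -2/3]
R4 ← R4 − (1/2)·R3: [0, 0, 0, 0]
R5 ← R5 + (1/2)·R3: [0, 0, 0, 0]
R6 ← R6 − (1/6)·R3: [0, 0, 0, 0]
3 nonzero rows, so rank(C) = 3.
C has 4 columns; by rank–nullity, nullity = 4 − 3 = 1.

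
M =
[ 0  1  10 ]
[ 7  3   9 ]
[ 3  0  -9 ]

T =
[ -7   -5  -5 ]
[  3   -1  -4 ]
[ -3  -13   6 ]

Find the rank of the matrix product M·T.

First compute MT:
[[-27, -131,  56],
 [-67, -155,   7],
 [  6, 102, -69]]
Now row reduce the product.
R2 ← R2 − (67/27)·R1: [0, 4592/27, -3563/27]
R3 ← R3 + (2/9)·R1: [0, 656/9, -509/9]
R3 ← R3 − (3/7)·R2: [0, 0, 0]
2 nonzero rows, so rank(MT) = 2.

2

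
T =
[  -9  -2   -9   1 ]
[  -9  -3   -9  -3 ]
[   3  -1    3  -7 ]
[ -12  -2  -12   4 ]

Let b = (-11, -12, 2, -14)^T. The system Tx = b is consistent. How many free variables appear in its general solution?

2

Row reduce the augmented matrix [T | b].
R2 ← R2 − R1: [0, -1, 0, -4, -1]
R3 ← R3 + (1/3)·R1: [0, -5/3, 0, -20/3, -5/3]
R4 ← R4 − (4/3)·R1: [0, 2/3, 0, 8/3, 2/3]
R3 ← R3 − (5/3)·R2: [0, 0, 0, 0, 0]
R4 ← R4 + (2/3)·R2: [0, 0, 0, 0, 0]
The echelon form has 2 nonzero rows, and every pivot lies in the first 4 columns, so rank(T) = rank([T|b]) = 2.
The system is consistent.
Free variables = (unknowns) − (rank) = 4 − 2 = 2.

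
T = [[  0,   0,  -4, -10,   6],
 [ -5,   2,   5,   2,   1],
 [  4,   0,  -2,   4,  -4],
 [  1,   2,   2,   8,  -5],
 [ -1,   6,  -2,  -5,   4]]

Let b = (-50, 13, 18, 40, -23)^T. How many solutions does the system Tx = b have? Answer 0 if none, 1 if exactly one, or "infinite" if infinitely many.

Row reduce the augmented matrix [T | b].
Swap R1 ↔ R2
R3 ← R3 + (4/5)·R1: [0, 8/5, 2, 28/5, -16/5, 142/5]
R4 ← R4 + (1/5)·R1: [0, 12/5, 3, 42/5, -24/5, 213/5]
R5 ← R5 − (1/5)·R1: [0, 28/5, -3, -27/5, 19/5, -128/5]
Swap R2 ↔ R3
R4 ← R4 − (3/2)·R2: [0, 0, 0, 0, 0, 0]
R5 ← R5 − (7/2)·R2: [0, 0, -10, -25, 15, -125]
R5 ← R5 − (5/2)·R3: [0, 0, 0, 0, 0, 0]
The echelon form has 3 nonzero rows, and every pivot lies in the first 5 columns, so rank(T) = rank([T|b]) = 3.
The system is consistent.
rank = 3 < 5 unknowns, so there are infinitely many solutions.

infinite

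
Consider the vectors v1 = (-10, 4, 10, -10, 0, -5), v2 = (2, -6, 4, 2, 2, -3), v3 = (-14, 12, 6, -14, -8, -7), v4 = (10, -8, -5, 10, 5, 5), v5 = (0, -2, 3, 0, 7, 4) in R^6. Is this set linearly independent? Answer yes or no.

no

Form the matrix with these vectors as rows and row reduce.
R2 ← R2 + (1/5)·R1: [0, -26/5, 6, 0, 2, -4]
R3 ← R3 − (7/5)·R1: [0, 32/5, -8, 0, -8, 0]
R4 ← R4 + R1: [0, -4, 5, 0, 5, 0]
R3 ← R3 + (16/13)·R2: [0, 0, -8/13, 0, -72/13, -64/13]
R4 ← R4 − (10/13)·R2: [0, 0, 5/13, 0, 45/13, 40/13]
R5 ← R5 − (5/13)·R2: [0, 0, 9/13, 0, 81/13, 72/13]
R4 ← R4 + (5/8)·R3: [0, 0, 0, 0, 0, 0]
R5 ← R5 + (9/8)·R3: [0, 0, 0, 0, 0, 0]
3 nonzero rows, so the 5 vectors span a space of dimension 3.
Since 3 < 5, the vectors are linearly dependent.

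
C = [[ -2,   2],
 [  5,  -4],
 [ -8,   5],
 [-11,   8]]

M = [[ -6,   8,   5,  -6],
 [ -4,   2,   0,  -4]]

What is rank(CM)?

First compute CM:
[[  4, -12, -10,   4],
 [-14,  32,  25, -14],
 [ 28, -54, -40,  28],
 [ 34, -72, -55,  34]]
Now row reduce the product.
R2 ← R2 + (7/2)·R1: [0, -10, -10, 0]
R3 ← R3 − (7)·R1: [0, 30, 30, 0]
R4 ← R4 − (17/2)·R1: [0, 30, 30, 0]
R3 ← R3 + (3)·R2: [0, 0, 0, 0]
R4 ← R4 + (3)·R2: [0, 0, 0, 0]
2 nonzero rows, so rank(CM) = 2.

2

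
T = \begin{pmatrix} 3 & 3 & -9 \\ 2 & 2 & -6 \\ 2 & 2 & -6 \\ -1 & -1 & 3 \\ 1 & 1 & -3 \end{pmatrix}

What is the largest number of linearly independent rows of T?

1

Row reduce to echelon form.
R2 ← R2 − (2/3)·R1: [0, 0, 0]
R3 ← R3 − (2/3)·R1: [0, 0, 0]
R4 ← R4 + (1/3)·R1: [0, 0, 0]
R5 ← R5 − (1/3)·R1: [0, 0, 0]
Echelon form has 1 nonzero row, so rank(T) = 1.
The rank gives the maximum number of linearly independent rows: 1.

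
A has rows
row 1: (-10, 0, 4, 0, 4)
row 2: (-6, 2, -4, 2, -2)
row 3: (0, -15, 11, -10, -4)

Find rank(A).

3

Row reduce to echelon form.
R2 ← R2 − (3/5)·R1: [0, 2, -32/5, 2, -22/5]
R3 ← R3 + (15/2)·R2: [0, 0, -37, 5, -37]
Echelon form has 3 nonzero rows, so rank(A) = 3.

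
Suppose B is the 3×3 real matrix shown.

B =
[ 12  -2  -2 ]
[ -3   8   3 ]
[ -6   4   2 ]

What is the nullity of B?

1

Row reduce to echelon form.
R2 ← R2 + (1/4)·R1: [0, 15/2, 5/2]
R3 ← R3 + (1/2)·R1: [0, 3, 1]
R3 ← R3 − (2/5)·R2: [0, 0, 0]
2 nonzero rows, so rank(B) = 2.
B has 3 columns; by rank–nullity, nullity = 3 − 2 = 1.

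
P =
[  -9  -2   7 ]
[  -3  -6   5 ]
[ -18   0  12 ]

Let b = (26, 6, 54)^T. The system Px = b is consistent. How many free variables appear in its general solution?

Row reduce the augmented matrix [P | b].
R2 ← R2 − (1/3)·R1: [0, -16/3, 8/3, -8/3]
R3 ← R3 − (2)·R1: [0, 4, -2, 2]
R3 ← R3 + (3/4)·R2: [0, 0, 0, 0]
The echelon form has 2 nonzero rows, and every pivot lies in the first 3 columns, so rank(P) = rank([P|b]) = 2.
The system is consistent.
Free variables = (unknowns) − (rank) = 3 − 2 = 1.

1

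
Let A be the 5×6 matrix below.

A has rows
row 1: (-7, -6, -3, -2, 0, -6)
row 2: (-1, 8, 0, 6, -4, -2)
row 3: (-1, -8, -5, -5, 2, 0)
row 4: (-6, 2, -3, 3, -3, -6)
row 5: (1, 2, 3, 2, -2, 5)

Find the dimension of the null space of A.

Row reduce to echelon form.
R2 ← R2 − (1/7)·R1: [0, 62/7, 3/7, 44/7, -4, -8/7]
R3 ← R3 − (1/7)·R1: [0, -50/7, -32/7, -33/7, 2, 6/7]
R4 ← R4 − (6/7)·R1: [0, 50/7, -3/7, 33/7, -3, -6/7]
R5 ← R5 + (1/7)·R1: [0, 8/7, 18/7, 12/7, -2, 29/7]
R3 ← R3 + (25/31)·R2: [0, 0, -131/31, 11/31, -38/31, -2/31]
R4 ← R4 − (25/31)·R2: [0, 0, -24/31, -11/31, 7/31, 2/31]
R5 ← R5 − (4/31)·R2: [0, 0, 78/31, 28/31, -46/31, 133/31]
R4 ← R4 − (24/131)·R3: [0, 0, 0, -55/131, 59/131, 10/131]
R5 ← R5 + (78/131)·R3: [0, 0, 0, 146/131, -290/131, 557/131]
R5 ← R5 + (146/55)·R4: [0, 0, 0, 0, -56/55, 49/11]
5 nonzero rows, so rank(A) = 5.
A has 6 columns; by rank–nullity, nullity = 6 − 5 = 1.

1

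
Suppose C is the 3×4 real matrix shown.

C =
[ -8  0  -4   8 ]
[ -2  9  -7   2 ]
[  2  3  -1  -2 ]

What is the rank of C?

2

Row reduce to echelon form.
R2 ← R2 − (1/4)·R1: [0, 9, -6, 0]
R3 ← R3 + (1/4)·R1: [0, 3, -2, 0]
R3 ← R3 − (1/3)·R2: [0, 0, 0, 0]
Echelon form has 2 nonzero rows, so rank(C) = 2.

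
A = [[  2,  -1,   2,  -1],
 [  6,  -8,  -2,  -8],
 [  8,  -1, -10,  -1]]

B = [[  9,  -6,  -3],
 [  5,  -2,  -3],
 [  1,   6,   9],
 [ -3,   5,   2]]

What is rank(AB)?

3

First compute AB:
[[ 18,  -3,  13],
 [ 36, -72, -28],
 [ 60, -111, -113]]
Now row reduce the product.
R2 ← R2 − (2)·R1: [0, -66, -54]
R3 ← R3 − (10/3)·R1: [0, -101, -469/3]
R3 ← R3 − (101/66)·R2: [0, 0, -2432/33]
3 nonzero rows, so rank(AB) = 3.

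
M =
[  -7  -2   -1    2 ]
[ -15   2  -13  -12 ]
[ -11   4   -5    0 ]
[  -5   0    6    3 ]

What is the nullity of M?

0

Row reduce to echelon form.
R2 ← R2 − (15/7)·R1: [0, 44/7, -76/7, -114/7]
R3 ← R3 − (11/7)·R1: [0, 50/7, -24/7, -22/7]
R4 ← R4 − (5/7)·R1: [0, 10/7, 47/7, 11/7]
R3 ← R3 − (25/22)·R2: [0, 0, 98/11, 169/11]
R4 ← R4 − (5/22)·R2: [0, 0, 101/11, 58/11]
R4 ← R4 − (101/98)·R3: [0, 0, 0, -1035/98]
4 nonzero rows, so rank(M) = 4.
M has 4 columns; by rank–nullity, nullity = 4 − 4 = 0.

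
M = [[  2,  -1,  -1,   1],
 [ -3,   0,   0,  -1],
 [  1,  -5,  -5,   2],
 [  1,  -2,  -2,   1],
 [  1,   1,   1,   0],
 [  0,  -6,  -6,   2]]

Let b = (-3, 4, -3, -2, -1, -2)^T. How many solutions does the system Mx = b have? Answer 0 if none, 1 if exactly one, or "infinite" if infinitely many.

infinite

Row reduce the augmented matrix [M | b].
R2 ← R2 + (3/2)·R1: [0, -3/2, -3/2, 1/2, -1/2]
R3 ← R3 − (1/2)·R1: [0, -9/2, -9/2, 3/2, -3/2]
R4 ← R4 − (1/2)·R1: [0, -3/2, -3/2, 1/2, -1/2]
R5 ← R5 − (1/2)·R1: [0, 3/2, 3/2, -1/2, 1/2]
R3 ← R3 − (3)·R2: [0, 0, 0, 0, 0]
R4 ← R4 − R2: [0, 0, 0, 0, 0]
R5 ← R5 + R2: [0, 0, 0, 0, 0]
R6 ← R6 − (4)·R2: [0, 0, 0, 0, 0]
The echelon form has 2 nonzero rows, and every pivot lies in the first 4 columns, so rank(M) = rank([M|b]) = 2.
The system is consistent.
rank = 2 < 4 unknowns, so there are infinitely many solutions.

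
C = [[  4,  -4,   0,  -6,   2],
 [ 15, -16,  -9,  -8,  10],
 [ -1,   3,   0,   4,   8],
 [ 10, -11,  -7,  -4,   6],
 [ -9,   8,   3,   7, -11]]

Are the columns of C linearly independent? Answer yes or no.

no

Row reduce C to echelon form.
R2 ← R2 − (15/4)·R1: [0, -1, -9, 29/2, 5/2]
R3 ← R3 + (1/4)·R1: [0, 2, 0, 5/2, 17/2]
R4 ← R4 − (5/2)·R1: [0, -1, -7, 11, 1]
R5 ← R5 + (9/4)·R1: [0, -1, 3, -13/2, -13/2]
R3 ← R3 + (2)·R2: [0, 0, -18, 63/2, 27/2]
R4 ← R4 − R2: [0, 0, 2, -7/2, -3/2]
R5 ← R5 − R2: [0, 0, 12, -21, -9]
R4 ← R4 + (1/9)·R3: [0, 0, 0, 0, 0]
R5 ← R5 + (2/3)·R3: [0, 0, 0, 0, 0]
3 pivots among 5 columns.
Only 3 < 5 pivot columns, so the columns are linearly dependent.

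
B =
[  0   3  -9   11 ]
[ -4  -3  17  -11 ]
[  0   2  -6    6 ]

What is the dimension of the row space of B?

Row reduce to echelon form.
Swap R1 ↔ R2
R3 ← R3 − (2/3)·R2: [0, 0, 0, -4/3]
Echelon form has 3 nonzero rows, so rank(B) = 3.
The row space has dimension equal to the rank: 3.

3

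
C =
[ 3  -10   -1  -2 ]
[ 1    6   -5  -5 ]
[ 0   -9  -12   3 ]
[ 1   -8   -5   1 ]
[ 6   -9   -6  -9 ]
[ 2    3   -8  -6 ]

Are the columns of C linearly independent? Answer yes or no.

no

Row reduce C to echelon form.
R2 ← R2 − (1/3)·R1: [0, 28/3, -14/3, -13/3]
R4 ← R4 − (1/3)·R1: [0, -14/3, -14/3, 5/3]
R5 ← R5 − (2)·R1: [0, 11, -4, -5]
R6 ← R6 − (2/3)·R1: [0, 29/3, -22/3, -14/3]
R3 ← R3 + (27/28)·R2: [0, 0, -33/2, -33/28]
R4 ← R4 + (1/2)·R2: [0, 0, -7, -1/2]
R5 ← R5 − (33/28)·R2: [0, 0, 3/2, 3/28]
R6 ← R6 − (29/28)·R2: [0, 0, -5/2, -5/28]
R4 ← R4 − (14/33)·R3: [0, 0, 0, 0]
R5 ← R5 + (1/11)·R3: [0, 0, 0, 0]
R6 ← R6 − (5/33)·R3: [0, 0, 0, 0]
3 pivots among 4 columns.
Only 3 < 4 pivot columns, so the columns are linearly dependent.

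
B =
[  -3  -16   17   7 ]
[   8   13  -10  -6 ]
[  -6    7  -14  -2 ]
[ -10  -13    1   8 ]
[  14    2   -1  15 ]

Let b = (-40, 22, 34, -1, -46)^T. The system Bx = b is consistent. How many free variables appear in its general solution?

0

Row reduce the augmented matrix [B | b].
R2 ← R2 + (8/3)·R1: [0, -89/3, 106/3, 38/3, -254/3]
R3 ← R3 − (2)·R1: [0, 39, -48, -16, 114]
R4 ← R4 − (10/3)·R1: [0, 121/3, -167/3, -46/3, 397/3]
R5 ← R5 + (14/3)·R1: [0, -218/3, 235/3, 143/3, -698/3]
R3 ← R3 + (117/89)·R2: [0, 0, -138/89, 58/89, 240/89]
R4 ← R4 + (121/89)·R2: [0, 0, -679/89, 168/89, 1533/89]
R5 ← R5 − (218/89)·R2: [0, 0, -731/89, 1481/89, -2250/89]
R4 ← R4 − (679/138)·R3: [0, 0, 0, -91/69, 91/23]
R5 ← R5 − (731/138)·R3: [0, 0, 0, 910/69, -910/23]
R5 ← R5 + (10)·R4: [0, 0, 0, 0, 0]
The echelon form has 4 nonzero rows, and every pivot lies in the first 4 columns, so rank(B) = rank([B|b]) = 4.
The system is consistent.
Free variables = (unknowns) − (rank) = 4 − 4 = 0.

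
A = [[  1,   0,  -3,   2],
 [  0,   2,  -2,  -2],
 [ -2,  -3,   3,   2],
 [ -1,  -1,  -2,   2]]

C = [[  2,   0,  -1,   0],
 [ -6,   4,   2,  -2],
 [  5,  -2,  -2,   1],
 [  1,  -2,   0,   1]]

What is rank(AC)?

First compute AC:
[[-11,   2,   5,  -1],
 [-24,  16,   8,  -8],
 [ 31, -22, -10,  11],
 [ -4,  -4,   3,   2]]
Now row reduce the product.
R2 ← R2 − (24/11)·R1: [0, 128/11, -32/11, -64/11]
R3 ← R3 + (31/11)·R1: [0, -180/11, 45/11, 90/11]
R4 ← R4 − (4/11)·R1: [0, -52/11, 13/11, 26/11]
R3 ← R3 + (45/32)·R2: [0, 0, 0, 0]
R4 ← R4 + (13/32)·R2: [0, 0, 0, 0]
2 nonzero rows, so rank(AC) = 2.

2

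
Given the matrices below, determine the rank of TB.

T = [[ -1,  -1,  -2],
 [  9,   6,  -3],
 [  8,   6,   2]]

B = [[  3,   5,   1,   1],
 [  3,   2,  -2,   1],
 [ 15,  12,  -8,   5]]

2

First compute TB:
[[-36, -31,  17, -12],
 [  0,  21,  21,   0],
 [ 72,  76, -20,  24]]
Now row reduce the product.
R3 ← R3 + (2)·R1: [0, 14, 14, 0]
R3 ← R3 − (2/3)·R2: [0, 0, 0, 0]
2 nonzero rows, so rank(TB) = 2.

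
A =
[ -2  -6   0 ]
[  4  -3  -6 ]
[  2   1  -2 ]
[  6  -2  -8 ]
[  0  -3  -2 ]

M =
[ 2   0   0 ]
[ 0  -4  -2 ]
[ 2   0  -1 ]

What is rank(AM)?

3

First compute AM:
[[ -4,  24,  12],
 [ -4,  12,  12],
 [  0,  -4,   0],
 [ -4,   8,  12],
 [ -4,  12,   8]]
Now row reduce the product.
R2 ← R2 − R1: [0, -12, 0]
R4 ← R4 − R1: [0, -16, 0]
R5 ← R5 − R1: [0, -12, -4]
R3 ← R3 − (1/3)·R2: [0, 0, 0]
R4 ← R4 − (4/3)·R2: [0, 0, 0]
R5 ← R5 − R2: [0, 0, -4]
Swap R3 ↔ R5
3 nonzero rows, so rank(AM) = 3.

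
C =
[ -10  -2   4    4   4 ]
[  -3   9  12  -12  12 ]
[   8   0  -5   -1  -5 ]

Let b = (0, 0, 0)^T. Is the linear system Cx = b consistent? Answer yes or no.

yes

Row reduce the augmented matrix [C | b].
R2 ← R2 − (3/10)·R1: [0, 48/5, 54/5, -66/5, 54/5, 0]
R3 ← R3 + (4/5)·R1: [0, -8/5, -9/5, 11/5, -9/5, 0]
R3 ← R3 + (1/6)·R2: [0, 0, 0, 0, 0, 0]
The echelon form has 2 nonzero rows, and every pivot lies in the first 5 columns, so rank(C) = rank([C|b]) = 2.
The system is consistent.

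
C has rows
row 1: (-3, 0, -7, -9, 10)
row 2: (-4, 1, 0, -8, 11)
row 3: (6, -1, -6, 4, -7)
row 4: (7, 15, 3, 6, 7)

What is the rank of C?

4

Row reduce to echelon form.
R2 ← R2 − (4/3)·R1: [0, 1, 28/3, 4, -7/3]
R3 ← R3 + (2)·R1: [0, -1, -20, -14, 13]
R4 ← R4 + (7/3)·R1: [0, 15, -40/3, -15, 91/3]
R3 ← R3 + R2: [0, 0, -32/3, -10, 32/3]
R4 ← R4 − (15)·R2: [0, 0, -460/3, -75, 196/3]
R4 ← R4 − (115/8)·R3: [0, 0, 0, 275/4, -88]
Echelon form has 4 nonzero rows, so rank(C) = 4.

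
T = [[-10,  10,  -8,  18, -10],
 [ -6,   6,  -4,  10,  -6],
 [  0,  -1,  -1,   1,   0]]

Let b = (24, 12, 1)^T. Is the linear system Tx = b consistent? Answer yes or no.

yes

Row reduce the augmented matrix [T | b].
R2 ← R2 − (3/5)·R1: [0, 0, 4/5, -4/5, 0, -12/5]
Swap R2 ↔ R3
The echelon form has 3 nonzero rows, and every pivot lies in the first 5 columns, so rank(T) = rank([T|b]) = 3.
The system is consistent.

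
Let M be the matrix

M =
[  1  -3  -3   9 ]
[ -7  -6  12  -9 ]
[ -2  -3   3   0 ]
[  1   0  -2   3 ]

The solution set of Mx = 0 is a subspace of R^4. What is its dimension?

Row reduce to echelon form.
R2 ← R2 + (7)·R1: [0, -27, -9, 54]
R3 ← R3 + (2)·R1: [0, -9, -3, 18]
R4 ← R4 − R1: [0, 3, 1, -6]
R3 ← R3 − (1/3)·R2: [0, 0, 0, 0]
R4 ← R4 + (1/9)·R2: [0, 0, 0, 0]
2 nonzero rows, so rank(M) = 2.
M has 4 columns; by rank–nullity, nullity = 4 − 2 = 2.

2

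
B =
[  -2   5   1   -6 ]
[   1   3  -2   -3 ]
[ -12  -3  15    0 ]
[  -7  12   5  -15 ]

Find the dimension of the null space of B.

2

Row reduce to echelon form.
R2 ← R2 + (1/2)·R1: [0, 11/2, -3/2, -6]
R3 ← R3 − (6)·R1: [0, -33, 9, 36]
R4 ← R4 − (7/2)·R1: [0, -11/2, 3/2, 6]
R3 ← R3 + (6)·R2: [0, 0, 0, 0]
R4 ← R4 + R2: [0, 0, 0, 0]
2 nonzero rows, so rank(B) = 2.
B has 4 columns; by rank–nullity, nullity = 4 − 2 = 2.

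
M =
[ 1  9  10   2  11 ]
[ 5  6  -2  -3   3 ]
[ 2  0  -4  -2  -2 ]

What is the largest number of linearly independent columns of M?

Row reduce to echelon form.
R2 ← R2 − (5)·R1: [0, -39, -52, -13, -52]
R3 ← R3 − (2)·R1: [0, -18, -24, -6, -24]
R3 ← R3 − (6/13)·R2: [0, 0, 0, 0, 0]
Echelon form has 2 nonzero rows, so rank(M) = 2.
The rank gives the maximum number of linearly independent columns: 2.

2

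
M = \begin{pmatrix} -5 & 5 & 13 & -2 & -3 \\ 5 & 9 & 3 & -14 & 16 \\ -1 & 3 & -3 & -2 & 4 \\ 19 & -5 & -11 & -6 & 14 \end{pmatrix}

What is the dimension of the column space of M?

Row reduce to echelon form.
R2 ← R2 + R1: [0, 14, 16, -16, 13]
R3 ← R3 − (1/5)·R1: [0, 2, -28/5, -8/5, 23/5]
R4 ← R4 + (19/5)·R1: [0, 14, 192/5, -68/5, 13/5]
R3 ← R3 − (1/7)·R2: [0, 0, -276/35, 24/35, 96/35]
R4 ← R4 − R2: [0, 0, 112/5, 12/5, -52/5]
R4 ← R4 + (196/69)·R3: [0, 0, 0, 100/23, -60/23]
Echelon form has 4 nonzero rows, so rank(M) = 4.
The column space has dimension equal to the rank: 4.

4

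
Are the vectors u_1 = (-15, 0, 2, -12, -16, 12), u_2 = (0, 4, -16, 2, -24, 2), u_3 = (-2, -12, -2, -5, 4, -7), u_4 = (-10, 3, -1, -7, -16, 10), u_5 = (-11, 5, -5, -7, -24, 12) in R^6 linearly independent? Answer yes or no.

Form the matrix with these vectors as rows and row reduce.
R3 ← R3 − (2/15)·R1: [0, -12, -34/15, -17/5, 92/15, -43/5]
R4 ← R4 − (2/3)·R1: [0, 3, -7/3, 1, -16/3, 2]
R5 ← R5 − (11/15)·R1: [0, 5, -97/15, 9/5, -184/15, 16/5]
R3 ← R3 + (3)·R2: [0, 0, -754/15, 13/5, -988/15, -13/5]
R4 ← R4 − (3/4)·R2: [0, 0, 29/3, -1/2, 38/3, 1/2]
R5 ← R5 − (5/4)·R2: [0, 0, 203/15, -7/10, 266/15, 7/10]
R4 ← R4 + (5/26)·R3: [0, 0, 0, 0, 0, 0]
R5 ← R5 + (7/26)·R3: [0, 0, 0, 0, 0, 0]
3 nonzero rows, so the 5 vectors span a space of dimension 3.
Since 3 < 5, the vectors are linearly dependent.

no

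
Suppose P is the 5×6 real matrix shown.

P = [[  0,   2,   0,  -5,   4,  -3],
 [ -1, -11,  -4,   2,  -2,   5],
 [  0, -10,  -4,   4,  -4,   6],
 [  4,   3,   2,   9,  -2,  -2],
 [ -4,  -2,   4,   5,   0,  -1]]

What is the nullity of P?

2

Row reduce to echelon form.
Swap R1 ↔ R2
R4 ← R4 + (4)·R1: [0, -41, -14, 17, -10, 18]
R5 ← R5 − (4)·R1: [0, 42, 20, -3, 8, -21]
R3 ← R3 + (5)·R2: [0, 0, -4, -21, 16, -9]
R4 ← R4 + (41/2)·R2: [0, 0, -14, -171/2, 72, -87/2]
R5 ← R5 − (21)·R2: [0, 0, 20, 102, -76, 42]
R4 ← R4 − (7/2)·R3: [0, 0, 0, -12, 16, -12]
R5 ← R5 + (5)·R3: [0, 0, 0, -3, 4, -3]
R5 ← R5 − (1/4)·R4: [0, 0, 0, 0, 0, 0]
4 nonzero rows, so rank(P) = 4.
P has 6 columns; by rank–nullity, nullity = 6 − 4 = 2.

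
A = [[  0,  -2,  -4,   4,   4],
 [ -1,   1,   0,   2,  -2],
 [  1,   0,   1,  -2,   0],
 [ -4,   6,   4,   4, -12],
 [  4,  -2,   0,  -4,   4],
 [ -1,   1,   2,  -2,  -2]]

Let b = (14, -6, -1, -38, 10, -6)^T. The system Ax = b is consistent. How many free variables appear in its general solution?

2

Row reduce the augmented matrix [A | b].
Swap R1 ↔ R2
R3 ← R3 + R1: [0, 1, 1, 0, -2, -7]
R4 ← R4 − (4)·R1: [0, 2, 4, -4, -4, -14]
R5 ← R5 + (4)·R1: [0, 2, 0, 4, -4, -14]
R6 ← R6 − R1: [0, 0, 2, -4, 0, 0]
R3 ← R3 + (1/2)·R2: [0, 0, -1, 2, 0, 0]
R4 ← R4 + R2: [0, 0, 0, 0, 0, 0]
R5 ← R5 + R2: [0, 0, -4, 8, 0, 0]
R5 ← R5 − (4)·R3: [0, 0, 0, 0, 0, 0]
R6 ← R6 + (2)·R3: [0, 0, 0, 0, 0, 0]
The echelon form has 3 nonzero rows, and every pivot lies in the first 5 columns, so rank(A) = rank([A|b]) = 3.
The system is consistent.
Free variables = (unknowns) − (rank) = 5 − 3 = 2.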